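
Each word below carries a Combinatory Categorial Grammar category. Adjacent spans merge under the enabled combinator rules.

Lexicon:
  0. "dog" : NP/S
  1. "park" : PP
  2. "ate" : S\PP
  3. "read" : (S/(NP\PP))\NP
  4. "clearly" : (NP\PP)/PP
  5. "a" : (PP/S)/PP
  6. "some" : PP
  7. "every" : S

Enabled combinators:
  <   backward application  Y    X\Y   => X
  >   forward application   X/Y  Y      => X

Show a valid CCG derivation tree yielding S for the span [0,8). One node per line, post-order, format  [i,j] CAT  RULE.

[0,1] NP/S  lex  "dog"
[1,2] PP  lex  "park"
[2,3] S\PP  lex  "ate"
[1,3] S  <  k=2
[0,3] NP  >  k=1
[3,4] (S/(NP\PP))\NP  lex  "read"
[0,4] S/(NP\PP)  <  k=3
[4,5] (NP\PP)/PP  lex  "clearly"
[5,6] (PP/S)/PP  lex  "a"
[6,7] PP  lex  "some"
[5,7] PP/S  >  k=6
[7,8] S  lex  "every"
[5,8] PP  >  k=7
[4,8] NP\PP  >  k=5
[0,8] S  >  k=4

[0,8] S   >
  [0,4] S/(NP\PP)   <
    [0,3] NP   >
      [0,1] "dog" : NP/S
      [1,3] S   <
        [1,2] "park" : PP
        [2,3] "ate" : S\PP
    [3,4] "read" : (S/(NP\PP))\NP
  [4,8] NP\PP   >
    [4,5] "clearly" : (NP\PP)/PP
    [5,8] PP   >
      [5,7] PP/S   >
        [5,6] "a" : (PP/S)/PP
        [6,7] "some" : PP
      [7,8] "every" : S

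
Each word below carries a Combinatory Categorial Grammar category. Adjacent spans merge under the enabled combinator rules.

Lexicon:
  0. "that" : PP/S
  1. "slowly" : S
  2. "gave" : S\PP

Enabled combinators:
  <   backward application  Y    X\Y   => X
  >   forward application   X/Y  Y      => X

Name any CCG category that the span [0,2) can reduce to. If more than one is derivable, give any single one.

[0,3] S   <
  [0,2] PP   >
    [0,1] "that" : PP/S
    [1,2] "slowly" : S
  [2,3] "gave" : S\PP

PP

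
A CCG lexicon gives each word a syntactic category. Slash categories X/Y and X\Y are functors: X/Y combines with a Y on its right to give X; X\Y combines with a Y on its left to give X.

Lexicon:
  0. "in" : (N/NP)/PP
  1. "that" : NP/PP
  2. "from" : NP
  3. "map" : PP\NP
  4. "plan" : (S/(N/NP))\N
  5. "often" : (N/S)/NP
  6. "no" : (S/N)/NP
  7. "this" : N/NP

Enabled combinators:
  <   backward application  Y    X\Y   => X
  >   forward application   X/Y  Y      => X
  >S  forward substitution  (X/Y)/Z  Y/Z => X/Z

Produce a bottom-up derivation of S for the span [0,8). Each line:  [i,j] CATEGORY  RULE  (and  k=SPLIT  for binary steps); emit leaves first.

[0,1] (N/NP)/PP  lex  "in"
[1,2] NP/PP  lex  "that"
[0,2] N/PP  >S  k=1
[2,3] NP  lex  "from"
[3,4] PP\NP  lex  "map"
[2,4] PP  <  k=3
[0,4] N  >  k=2
[4,5] (S/(N/NP))\N  lex  "plan"
[0,5] S/(N/NP)  <  k=4
[5,6] (N/S)/NP  lex  "often"
[6,7] (S/N)/NP  lex  "no"
[7,8] N/NP  lex  "this"
[6,8] S/NP  >S  k=7
[5,8] N/NP  >S  k=6
[0,8] S  >  k=5

[0,8] S   >
  [0,5] S/(N/NP)   <
    [0,4] N   >
      [0,2] N/PP   >S
        [0,1] "in" : (N/NP)/PP
        [1,2] "that" : NP/PP
      [2,4] PP   <
        [2,3] "from" : NP
        [3,4] "map" : PP\NP
    [4,5] "plan" : (S/(N/NP))\N
  [5,8] N/NP   >S
    [5,6] "often" : (N/S)/NP
    [6,8] S/NP   >S
      [6,7] "no" : (S/N)/NP
      [7,8] "this" : N/NP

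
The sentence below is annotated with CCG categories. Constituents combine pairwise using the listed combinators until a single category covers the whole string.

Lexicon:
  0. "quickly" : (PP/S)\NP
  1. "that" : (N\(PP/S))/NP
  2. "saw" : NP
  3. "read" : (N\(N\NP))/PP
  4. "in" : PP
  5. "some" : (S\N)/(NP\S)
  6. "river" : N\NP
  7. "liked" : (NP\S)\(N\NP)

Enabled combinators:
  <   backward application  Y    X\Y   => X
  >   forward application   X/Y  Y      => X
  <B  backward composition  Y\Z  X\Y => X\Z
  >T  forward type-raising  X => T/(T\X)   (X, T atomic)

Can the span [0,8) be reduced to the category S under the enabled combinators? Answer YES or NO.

YES

[0,8] S   <
  [0,5] N   <
    [0,3] N\NP   <B
      [0,1] "quickly" : (PP/S)\NP
      [1,3] N\(PP/S)   >
        [1,2] "that" : (N\(PP/S))/NP
        [2,3] "saw" : NP
    [3,5] N\(N\NP)   >
      [3,4] "read" : (N\(N\NP))/PP
      [4,5] "in" : PP
  [5,8] S\N   >
    [5,6] "some" : (S\N)/(NP\S)
    [6,8] NP\S   <
      [6,7] "river" : N\NP
      [7,8] "liked" : (NP\S)\(N\NP)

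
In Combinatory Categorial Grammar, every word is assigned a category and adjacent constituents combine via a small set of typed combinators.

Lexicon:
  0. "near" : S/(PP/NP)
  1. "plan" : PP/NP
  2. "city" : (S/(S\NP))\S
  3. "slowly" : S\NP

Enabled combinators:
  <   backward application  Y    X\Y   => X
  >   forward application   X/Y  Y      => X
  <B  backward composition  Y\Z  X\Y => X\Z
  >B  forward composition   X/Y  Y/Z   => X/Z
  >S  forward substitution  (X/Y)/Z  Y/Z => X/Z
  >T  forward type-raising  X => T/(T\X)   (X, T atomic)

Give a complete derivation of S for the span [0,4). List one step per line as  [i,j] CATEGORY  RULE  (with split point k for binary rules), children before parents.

[0,1] S/(PP/NP)  lex  "near"
[1,2] PP/NP  lex  "plan"
[0,2] S  >  k=1
[2,3] (S/(S\NP))\S  lex  "city"
[0,3] S/(S\NP)  <  k=2
[3,4] S\NP  lex  "slowly"
[0,4] S  >  k=3

[0,4] S   >
  [0,3] S/(S\NP)   <
    [0,2] S   >
      [0,1] "near" : S/(PP/NP)
      [1,2] "plan" : PP/NP
    [2,3] "city" : (S/(S\NP))\S
  [3,4] "slowly" : S\NP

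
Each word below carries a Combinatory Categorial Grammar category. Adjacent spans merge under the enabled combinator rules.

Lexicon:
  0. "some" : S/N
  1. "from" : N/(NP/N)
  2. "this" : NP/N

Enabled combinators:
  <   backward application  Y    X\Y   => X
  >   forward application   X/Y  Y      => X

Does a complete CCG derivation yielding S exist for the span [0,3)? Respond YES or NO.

YES

[0,3] S   >
  [0,1] "some" : S/N
  [1,3] N   >
    [1,2] "from" : N/(NP/N)
    [2,3] "this" : NP/N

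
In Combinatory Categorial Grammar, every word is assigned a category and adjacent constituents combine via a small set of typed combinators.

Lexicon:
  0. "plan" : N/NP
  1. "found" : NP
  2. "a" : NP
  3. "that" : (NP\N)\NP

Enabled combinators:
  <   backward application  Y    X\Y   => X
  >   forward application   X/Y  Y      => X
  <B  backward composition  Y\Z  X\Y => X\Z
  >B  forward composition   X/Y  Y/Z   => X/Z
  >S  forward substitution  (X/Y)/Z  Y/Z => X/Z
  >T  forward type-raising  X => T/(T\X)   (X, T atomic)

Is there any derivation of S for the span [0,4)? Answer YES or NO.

N/NP NP NP (NP\N)\NP
CKY chart[0,4] = {N/(N\NP), NP, NP/(NP\NP), PP/(PP\NP), S/(S\NP)}; S ∉ chart

NO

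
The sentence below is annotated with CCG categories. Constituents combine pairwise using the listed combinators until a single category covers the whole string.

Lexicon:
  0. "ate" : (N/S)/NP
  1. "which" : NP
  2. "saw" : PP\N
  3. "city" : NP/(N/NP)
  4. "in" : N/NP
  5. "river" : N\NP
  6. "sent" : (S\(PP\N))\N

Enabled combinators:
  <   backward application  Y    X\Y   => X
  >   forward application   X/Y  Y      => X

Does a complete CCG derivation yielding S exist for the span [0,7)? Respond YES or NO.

(N/S)/NP NP PP\N NP/(N/NP) N/NP N\NP (S\(PP\N))\N
CKY chart[0,7] = {N}; S ∉ chart

NO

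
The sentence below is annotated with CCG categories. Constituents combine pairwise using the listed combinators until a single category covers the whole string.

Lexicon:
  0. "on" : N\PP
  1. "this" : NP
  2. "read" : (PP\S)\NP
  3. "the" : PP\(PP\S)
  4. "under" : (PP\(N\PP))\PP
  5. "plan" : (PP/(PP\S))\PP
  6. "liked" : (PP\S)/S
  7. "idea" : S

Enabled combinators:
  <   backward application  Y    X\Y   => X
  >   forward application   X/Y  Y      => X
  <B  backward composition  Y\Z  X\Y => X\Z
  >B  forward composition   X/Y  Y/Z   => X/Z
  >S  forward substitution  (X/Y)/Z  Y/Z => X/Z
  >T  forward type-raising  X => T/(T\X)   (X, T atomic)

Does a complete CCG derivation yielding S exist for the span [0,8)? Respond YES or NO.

NO

N\PP NP (PP\S)\NP PP\(PP\S) (PP\(N\PP))\PP (PP/(PP\S))\PP (PP\S)/S S
CKY chart[0,8] = {N/(N\PP), NP/(NP\PP), PP, PP/(PP\PP), PP/(S\S), S/(S\PP)}; S ∉ chart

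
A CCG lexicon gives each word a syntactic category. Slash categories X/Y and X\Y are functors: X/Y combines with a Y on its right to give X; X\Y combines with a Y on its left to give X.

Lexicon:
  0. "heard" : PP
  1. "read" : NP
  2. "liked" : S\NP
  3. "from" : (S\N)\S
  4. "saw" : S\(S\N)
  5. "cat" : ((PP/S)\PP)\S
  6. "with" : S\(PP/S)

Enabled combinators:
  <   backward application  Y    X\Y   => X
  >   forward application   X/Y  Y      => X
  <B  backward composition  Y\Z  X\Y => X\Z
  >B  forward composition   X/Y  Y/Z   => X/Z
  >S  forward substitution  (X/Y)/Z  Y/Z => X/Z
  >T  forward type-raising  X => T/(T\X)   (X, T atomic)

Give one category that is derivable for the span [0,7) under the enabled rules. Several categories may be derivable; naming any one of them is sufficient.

[0,7] S   <
  [0,1] "heard" : PP
  [1,7] S\PP   <B
    [1,6] (PP/S)\PP   <
      [1,5] S   <
        [1,4] S\N   <
          [1,3] S   <
            [1,2] "read" : NP
            [2,3] "liked" : S\NP
          [3,4] "from" : (S\N)\S
        [4,5] "saw" : S\(S\N)
      [5,6] "cat" : ((PP/S)\PP)\S
    [6,7] "with" : S\(PP/S)

S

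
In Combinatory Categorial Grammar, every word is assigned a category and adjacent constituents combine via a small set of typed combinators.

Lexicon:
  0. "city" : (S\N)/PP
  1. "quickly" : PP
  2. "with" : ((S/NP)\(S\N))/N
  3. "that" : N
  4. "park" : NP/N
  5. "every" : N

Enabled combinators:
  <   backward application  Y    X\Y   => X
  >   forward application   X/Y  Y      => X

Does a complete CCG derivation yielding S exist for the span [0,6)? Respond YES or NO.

[0,6] S   >
  [0,4] S/NP   <
    [0,2] S\N   >
      [0,1] "city" : (S\N)/PP
      [1,2] "quickly" : PP
    [2,4] (S/NP)\(S\N)   >
      [2,3] "with" : ((S/NP)\(S\N))/N
      [3,4] "that" : N
  [4,6] NP   >
    [4,5] "park" : NP/N
    [5,6] "every" : N

YES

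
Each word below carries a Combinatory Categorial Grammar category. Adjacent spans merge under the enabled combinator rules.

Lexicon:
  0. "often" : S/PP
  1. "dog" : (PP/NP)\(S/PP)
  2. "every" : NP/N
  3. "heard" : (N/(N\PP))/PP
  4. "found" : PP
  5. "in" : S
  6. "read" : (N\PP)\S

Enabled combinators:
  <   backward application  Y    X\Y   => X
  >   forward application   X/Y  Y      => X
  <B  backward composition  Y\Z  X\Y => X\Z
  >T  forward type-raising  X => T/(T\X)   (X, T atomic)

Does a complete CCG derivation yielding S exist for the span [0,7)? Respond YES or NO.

S/PP (PP/NP)\(S/PP) NP/N (N/(N\PP))/PP PP S (N\PP)\S
CKY chart[0,7] = {N/(N\PP), NP/(NP\PP), PP, PP/(PP\PP), S/(S\PP)}; S ∉ chart

NO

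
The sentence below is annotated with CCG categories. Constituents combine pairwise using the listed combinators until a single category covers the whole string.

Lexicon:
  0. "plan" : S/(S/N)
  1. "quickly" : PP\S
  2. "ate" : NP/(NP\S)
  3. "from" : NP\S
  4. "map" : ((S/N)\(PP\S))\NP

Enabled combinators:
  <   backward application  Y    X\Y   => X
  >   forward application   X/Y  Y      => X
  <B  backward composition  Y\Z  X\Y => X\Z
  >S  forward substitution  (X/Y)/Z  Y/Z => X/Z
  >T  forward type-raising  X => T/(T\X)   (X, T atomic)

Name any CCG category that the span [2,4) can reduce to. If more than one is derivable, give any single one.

NP

[0,5] S   >
  [0,1] "plan" : S/(S/N)
  [1,5] S/N   <
    [1,2] "quickly" : PP\S
    [2,5] (S/N)\(PP\S)   <
      [2,4] NP   >
        [2,3] "ate" : NP/(NP\S)
        [3,4] "from" : NP\S
      [4,5] "map" : ((S/N)\(PP\S))\NP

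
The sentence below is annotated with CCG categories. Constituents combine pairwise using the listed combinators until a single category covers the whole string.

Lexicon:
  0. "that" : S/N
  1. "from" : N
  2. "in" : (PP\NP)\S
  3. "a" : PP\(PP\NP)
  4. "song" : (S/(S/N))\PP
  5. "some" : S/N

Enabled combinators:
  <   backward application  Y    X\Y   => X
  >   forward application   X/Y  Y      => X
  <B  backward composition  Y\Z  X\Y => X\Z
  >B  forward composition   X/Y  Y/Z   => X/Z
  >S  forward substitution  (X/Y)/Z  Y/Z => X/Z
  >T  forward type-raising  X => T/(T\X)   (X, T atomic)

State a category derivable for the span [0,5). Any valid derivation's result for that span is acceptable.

S/(S/N)

[0,6] S   >
  [0,5] S/(S/N)   <
    [0,4] PP   <
      [0,3] PP\NP   <
        [0,2] S   >
          [0,1] "that" : S/N
          [1,2] "from" : N
        [2,3] "in" : (PP\NP)\S
      [3,4] "a" : PP\(PP\NP)
    [4,5] "song" : (S/(S/N))\PP
  [5,6] "some" : S/N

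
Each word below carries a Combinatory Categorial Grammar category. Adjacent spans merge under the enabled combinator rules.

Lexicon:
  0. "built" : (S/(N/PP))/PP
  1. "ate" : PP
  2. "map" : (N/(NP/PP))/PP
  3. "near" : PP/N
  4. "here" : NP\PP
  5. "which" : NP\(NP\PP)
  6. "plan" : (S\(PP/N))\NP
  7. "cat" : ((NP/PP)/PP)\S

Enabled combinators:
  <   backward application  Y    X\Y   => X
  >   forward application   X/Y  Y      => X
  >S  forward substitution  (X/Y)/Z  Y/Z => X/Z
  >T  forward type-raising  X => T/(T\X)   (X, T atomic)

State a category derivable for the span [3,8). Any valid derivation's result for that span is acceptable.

[0,8] S   >
  [0,2] S/(N/PP)   >
    [0,1] "built" : (S/(N/PP))/PP
    [1,2] "ate" : PP
  [2,8] N/PP   >S
    [2,3] "map" : (N/(NP/PP))/PP
    [3,8] (NP/PP)/PP   <
      [3,7] S   <
        [3,4] "near" : PP/N
        [4,7] S\(PP/N)   <
          [4,6] NP   <
            [4,5] "here" : NP\PP
            [5,6] "which" : NP\(NP\PP)
          [6,7] "plan" : (S\(PP/N))\NP
      [7,8] "cat" : ((NP/PP)/PP)\S

(NP/PP)/PP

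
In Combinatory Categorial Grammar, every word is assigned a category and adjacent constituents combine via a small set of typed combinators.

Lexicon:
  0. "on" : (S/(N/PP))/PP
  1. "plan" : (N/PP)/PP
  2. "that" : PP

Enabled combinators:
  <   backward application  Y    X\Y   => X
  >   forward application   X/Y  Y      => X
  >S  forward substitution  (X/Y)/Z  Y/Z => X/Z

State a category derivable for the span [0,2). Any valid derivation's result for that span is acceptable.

S/PP

[0,3] S   >
  [0,2] S/PP   >S
    [0,1] "on" : (S/(N/PP))/PP
    [1,2] "plan" : (N/PP)/PP
  [2,3] "that" : PP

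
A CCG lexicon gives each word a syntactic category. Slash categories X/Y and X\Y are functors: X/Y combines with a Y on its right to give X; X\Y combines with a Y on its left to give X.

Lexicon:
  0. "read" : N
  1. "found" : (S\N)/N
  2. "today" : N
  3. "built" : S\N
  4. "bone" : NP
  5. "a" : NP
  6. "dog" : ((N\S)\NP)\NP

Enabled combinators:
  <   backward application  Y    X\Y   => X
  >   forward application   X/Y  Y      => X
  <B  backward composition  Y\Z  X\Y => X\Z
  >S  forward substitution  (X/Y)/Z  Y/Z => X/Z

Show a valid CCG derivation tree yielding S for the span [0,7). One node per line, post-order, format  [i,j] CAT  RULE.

[0,1] N  lex  "read"
[1,2] (S\N)/N  lex  "found"
[2,3] N  lex  "today"
[3,4] S\N  lex  "built"
[2,4] S  <  k=3
[4,5] NP  lex  "bone"
[5,6] NP  lex  "a"
[6,7] ((N\S)\NP)\NP  lex  "dog"
[5,7] (N\S)\NP  <  k=6
[4,7] N\S  <  k=5
[2,7] N  <  k=4
[1,7] S\N  >  k=2
[0,7] S  <  k=1

[0,7] S   <
  [0,1] "read" : N
  [1,7] S\N   >
    [1,2] "found" : (S\N)/N
    [2,7] N   <
      [2,4] S   <
        [2,3] "today" : N
        [3,4] "built" : S\N
      [4,7] N\S   <
        [4,5] "bone" : NP
        [5,7] (N\S)\NP   <
          [5,6] "a" : NP
          [6,7] "dog" : ((N\S)\NP)\NP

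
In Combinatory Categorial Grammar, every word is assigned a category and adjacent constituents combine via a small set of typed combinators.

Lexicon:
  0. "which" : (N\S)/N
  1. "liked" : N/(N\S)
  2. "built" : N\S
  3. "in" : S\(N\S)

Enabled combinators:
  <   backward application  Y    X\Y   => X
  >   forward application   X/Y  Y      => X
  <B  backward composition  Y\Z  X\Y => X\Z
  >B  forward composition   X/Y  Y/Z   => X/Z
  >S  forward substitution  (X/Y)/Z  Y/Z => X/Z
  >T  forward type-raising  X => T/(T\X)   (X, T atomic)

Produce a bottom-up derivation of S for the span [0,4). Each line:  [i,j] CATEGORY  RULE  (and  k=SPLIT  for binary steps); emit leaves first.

[0,4] S   <
  [0,3] N\S   >
    [0,1] "which" : (N\S)/N
    [1,3] N   >
      [1,2] "liked" : N/(N\S)
      [2,3] "built" : N\S
  [3,4] "in" : S\(N\S)

[0,1] (N\S)/N  lex  "which"
[1,2] N/(N\S)  lex  "liked"
[2,3] N\S  lex  "built"
[1,3] N  >  k=2
[0,3] N\S  >  k=1
[3,4] S\(N\S)  lex  "in"
[0,4] S  <  k=3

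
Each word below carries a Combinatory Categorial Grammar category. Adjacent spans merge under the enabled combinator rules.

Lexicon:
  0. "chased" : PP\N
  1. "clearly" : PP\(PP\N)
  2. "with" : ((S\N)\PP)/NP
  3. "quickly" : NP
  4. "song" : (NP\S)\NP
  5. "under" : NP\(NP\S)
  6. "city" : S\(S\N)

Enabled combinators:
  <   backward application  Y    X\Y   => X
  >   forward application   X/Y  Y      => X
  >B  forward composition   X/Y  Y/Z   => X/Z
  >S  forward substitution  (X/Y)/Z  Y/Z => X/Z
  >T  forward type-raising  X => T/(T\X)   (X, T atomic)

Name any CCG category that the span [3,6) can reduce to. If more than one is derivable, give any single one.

[0,7] S   <
  [0,6] S\N   <
    [0,2] PP   <
      [0,1] "chased" : PP\N
      [1,2] "clearly" : PP\(PP\N)
    [2,6] (S\N)\PP   >
      [2,3] "with" : ((S\N)\PP)/NP
      [3,6] NP   <
        [3,5] NP\S   <
          [3,4] "quickly" : NP
          [4,5] "song" : (NP\S)\NP
        [5,6] "under" : NP\(NP\S)
  [6,7] "city" : S\(S\N)

NP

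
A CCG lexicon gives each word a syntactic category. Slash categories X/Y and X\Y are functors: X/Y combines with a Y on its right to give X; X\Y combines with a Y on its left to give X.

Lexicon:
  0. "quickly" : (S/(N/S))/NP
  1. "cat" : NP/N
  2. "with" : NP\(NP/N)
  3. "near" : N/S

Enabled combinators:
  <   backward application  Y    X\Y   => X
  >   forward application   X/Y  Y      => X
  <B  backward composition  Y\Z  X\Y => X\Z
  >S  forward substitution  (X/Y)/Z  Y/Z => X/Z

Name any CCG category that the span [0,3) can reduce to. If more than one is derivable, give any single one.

S/(N/S)

[0,4] S   >
  [0,3] S/(N/S)   >
    [0,1] "quickly" : (S/(N/S))/NP
    [1,3] NP   <
      [1,2] "cat" : NP/N
      [2,3] "with" : NP\(NP/N)
  [3,4] "near" : N/S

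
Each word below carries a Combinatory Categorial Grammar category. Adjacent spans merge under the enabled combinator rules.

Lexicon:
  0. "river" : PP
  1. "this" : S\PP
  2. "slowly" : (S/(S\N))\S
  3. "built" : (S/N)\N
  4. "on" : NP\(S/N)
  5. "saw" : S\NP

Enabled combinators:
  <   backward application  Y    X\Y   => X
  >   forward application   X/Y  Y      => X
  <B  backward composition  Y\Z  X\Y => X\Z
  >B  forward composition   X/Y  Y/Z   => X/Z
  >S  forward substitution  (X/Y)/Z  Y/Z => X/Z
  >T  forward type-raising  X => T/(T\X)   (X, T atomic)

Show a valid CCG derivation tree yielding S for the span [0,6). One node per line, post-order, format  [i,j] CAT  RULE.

[0,1] PP  lex  "river"
[0,1] S/(S\PP)  >T
[1,2] S\PP  lex  "this"
[0,2] S  >  k=1
[2,3] (S/(S\N))\S  lex  "slowly"
[0,3] S/(S\N)  <  k=2
[3,4] (S/N)\N  lex  "built"
[4,5] NP\(S/N)  lex  "on"
[3,5] NP\N  <B  k=4
[5,6] S\NP  lex  "saw"
[3,6] S\N  <B  k=5
[0,6] S  >  k=3

[0,6] S   >
  [0,3] S/(S\N)   <
    [0,2] S   >
      [0,1] S/(S\PP)   >T
        [0,1] "river" : PP
      [1,2] "this" : S\PP
    [2,3] "slowly" : (S/(S\N))\S
  [3,6] S\N   <B
    [3,5] NP\N   <B
      [3,4] "built" : (S/N)\N
      [4,5] "on" : NP\(S/N)
    [5,6] "saw" : S\NP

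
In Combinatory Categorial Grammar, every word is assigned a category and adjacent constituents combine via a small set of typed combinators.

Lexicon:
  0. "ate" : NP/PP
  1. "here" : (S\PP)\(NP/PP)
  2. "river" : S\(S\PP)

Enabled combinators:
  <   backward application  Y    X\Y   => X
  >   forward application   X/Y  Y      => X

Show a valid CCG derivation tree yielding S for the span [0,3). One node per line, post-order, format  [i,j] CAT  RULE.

[0,1] NP/PP  lex  "ate"
[1,2] (S\PP)\(NP/PP)  lex  "here"
[0,2] S\PP  <  k=1
[2,3] S\(S\PP)  lex  "river"
[0,3] S  <  k=2

[0,3] S   <
  [0,2] S\PP   <
    [0,1] "ate" : NP/PP
    [1,2] "here" : (S\PP)\(NP/PP)
  [2,3] "river" : S\(S\PP)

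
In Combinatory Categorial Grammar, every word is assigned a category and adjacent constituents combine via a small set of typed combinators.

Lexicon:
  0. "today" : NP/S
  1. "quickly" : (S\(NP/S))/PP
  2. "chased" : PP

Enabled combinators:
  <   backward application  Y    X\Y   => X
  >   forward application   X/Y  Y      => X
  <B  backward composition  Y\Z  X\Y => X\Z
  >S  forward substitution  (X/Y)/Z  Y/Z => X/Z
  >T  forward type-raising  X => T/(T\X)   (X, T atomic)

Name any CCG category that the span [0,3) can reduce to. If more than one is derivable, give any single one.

S

[0,3] S   <
  [0,1] "today" : NP/S
  [1,3] S\(NP/S)   >
    [1,2] "quickly" : (S\(NP/S))/PP
    [2,3] "chased" : PP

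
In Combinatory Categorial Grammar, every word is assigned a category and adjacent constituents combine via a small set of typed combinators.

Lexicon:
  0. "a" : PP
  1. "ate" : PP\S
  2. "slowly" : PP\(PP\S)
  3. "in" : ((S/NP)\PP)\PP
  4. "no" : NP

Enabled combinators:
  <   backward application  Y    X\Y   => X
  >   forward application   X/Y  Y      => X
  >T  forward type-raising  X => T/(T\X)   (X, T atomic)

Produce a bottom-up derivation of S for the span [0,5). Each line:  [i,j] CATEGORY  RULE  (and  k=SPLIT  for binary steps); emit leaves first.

[0,5] S   >
  [0,4] S/NP   <
    [0,1] "a" : PP
    [1,4] (S/NP)\PP   <
      [1,3] PP   <
        [1,2] "ate" : PP\S
        [2,3] "slowly" : PP\(PP\S)
      [3,4] "in" : ((S/NP)\PP)\PP
  [4,5] "no" : NP

[0,1] PP  lex  "a"
[1,2] PP\S  lex  "ate"
[2,3] PP\(PP\S)  lex  "slowly"
[1,3] PP  <  k=2
[3,4] ((S/NP)\PP)\PP  lex  "in"
[1,4] (S/NP)\PP  <  k=3
[0,4] S/NP  <  k=1
[4,5] NP  lex  "no"
[0,5] S  >  k=4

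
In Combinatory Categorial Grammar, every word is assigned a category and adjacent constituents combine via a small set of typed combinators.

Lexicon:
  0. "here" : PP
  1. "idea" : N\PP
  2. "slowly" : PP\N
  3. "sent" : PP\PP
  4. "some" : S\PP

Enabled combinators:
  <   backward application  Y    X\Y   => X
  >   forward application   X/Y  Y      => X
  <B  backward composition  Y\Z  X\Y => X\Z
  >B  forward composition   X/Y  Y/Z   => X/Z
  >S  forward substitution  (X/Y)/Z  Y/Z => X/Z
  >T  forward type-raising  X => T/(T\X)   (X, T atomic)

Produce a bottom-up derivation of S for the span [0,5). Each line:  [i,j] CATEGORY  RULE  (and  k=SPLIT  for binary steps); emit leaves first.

[0,1] PP  lex  "here"
[0,1] S/(S\PP)  >T
[1,2] N\PP  lex  "idea"
[2,3] PP\N  lex  "slowly"
[3,4] PP\PP  lex  "sent"
[2,4] PP\N  <B  k=3
[4,5] S\PP  lex  "some"
[2,5] S\N  <B  k=4
[1,5] S\PP  <B  k=2
[0,5] S  >  k=1

[0,5] S   >
  [0,1] S/(S\PP)   >T
    [0,1] "here" : PP
  [1,5] S\PP   <B
    [1,2] "idea" : N\PP
    [2,5] S\N   <B
      [2,4] PP\N   <B
        [2,3] "slowly" : PP\N
        [3,4] "sent" : PP\PP
      [4,5] "some" : S\PP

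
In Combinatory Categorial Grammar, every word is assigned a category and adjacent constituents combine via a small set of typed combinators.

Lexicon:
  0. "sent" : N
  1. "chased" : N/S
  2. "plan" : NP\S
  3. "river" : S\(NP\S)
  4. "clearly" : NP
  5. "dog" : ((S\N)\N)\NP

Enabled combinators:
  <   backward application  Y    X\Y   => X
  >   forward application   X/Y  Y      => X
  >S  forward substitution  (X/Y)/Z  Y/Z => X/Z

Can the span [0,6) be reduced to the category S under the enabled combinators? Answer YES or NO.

[0,6] S   <
  [0,1] "sent" : N
  [1,6] S\N   <
    [1,4] N   >
      [1,2] "chased" : N/S
      [2,4] S   <
        [2,3] "plan" : NP\S
        [3,4] "river" : S\(NP\S)
    [4,6] (S\N)\N   <
      [4,5] "clearly" : NP
      [5,6] "dog" : ((S\N)\N)\NP

YES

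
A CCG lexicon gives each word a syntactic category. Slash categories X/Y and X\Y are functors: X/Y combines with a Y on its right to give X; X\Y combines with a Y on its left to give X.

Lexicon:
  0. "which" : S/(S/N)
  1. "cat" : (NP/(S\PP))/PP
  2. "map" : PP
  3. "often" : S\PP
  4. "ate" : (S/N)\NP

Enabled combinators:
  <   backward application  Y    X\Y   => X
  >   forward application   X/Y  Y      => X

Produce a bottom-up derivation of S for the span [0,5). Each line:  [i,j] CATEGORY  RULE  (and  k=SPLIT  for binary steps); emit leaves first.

[0,1] S/(S/N)  lex  "which"
[1,2] (NP/(S\PP))/PP  lex  "cat"
[2,3] PP  lex  "map"
[1,3] NP/(S\PP)  >  k=2
[3,4] S\PP  lex  "often"
[1,4] NP  >  k=3
[4,5] (S/N)\NP  lex  "ate"
[1,5] S/N  <  k=4
[0,5] S  >  k=1

[0,5] S   >
  [0,1] "which" : S/(S/N)
  [1,5] S/N   <
    [1,4] NP   >
      [1,3] NP/(S\PP)   >
        [1,2] "cat" : (NP/(S\PP))/PP
        [2,3] "map" : PP
      [3,4] "often" : S\PP
    [4,5] "ate" : (S/N)\NP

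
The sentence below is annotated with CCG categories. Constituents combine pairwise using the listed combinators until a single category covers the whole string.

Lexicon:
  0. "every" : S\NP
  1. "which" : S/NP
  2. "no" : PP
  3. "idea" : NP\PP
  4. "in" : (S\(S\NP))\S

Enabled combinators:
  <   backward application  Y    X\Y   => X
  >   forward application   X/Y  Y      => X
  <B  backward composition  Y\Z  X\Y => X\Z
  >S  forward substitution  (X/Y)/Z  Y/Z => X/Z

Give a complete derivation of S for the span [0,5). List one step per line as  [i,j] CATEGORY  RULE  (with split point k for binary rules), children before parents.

[0,1] S\NP  lex  "every"
[1,2] S/NP  lex  "which"
[2,3] PP  lex  "no"
[3,4] NP\PP  lex  "idea"
[2,4] NP  <  k=3
[1,4] S  >  k=2
[4,5] (S\(S\NP))\S  lex  "in"
[1,5] S\(S\NP)  <  k=4
[0,5] S  <  k=1

[0,5] S   <
  [0,1] "every" : S\NP
  [1,5] S\(S\NP)   <
    [1,4] S   >
      [1,2] "which" : S/NP
      [2,4] NP   <
        [2,3] "no" : PP
        [3,4] "idea" : NP\PP
    [4,5] "in" : (S\(S\NP))\S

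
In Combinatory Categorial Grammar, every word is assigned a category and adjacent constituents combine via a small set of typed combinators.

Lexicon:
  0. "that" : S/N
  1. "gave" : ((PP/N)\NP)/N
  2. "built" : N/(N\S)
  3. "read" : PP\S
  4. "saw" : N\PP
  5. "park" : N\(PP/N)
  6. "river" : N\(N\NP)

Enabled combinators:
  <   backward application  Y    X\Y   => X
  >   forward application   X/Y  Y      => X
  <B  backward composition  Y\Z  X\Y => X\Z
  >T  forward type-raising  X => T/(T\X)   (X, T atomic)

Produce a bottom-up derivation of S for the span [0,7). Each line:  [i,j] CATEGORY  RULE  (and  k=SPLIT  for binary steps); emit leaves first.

[0,7] S   >
  [0,1] "that" : S/N
  [1,7] N   <
    [1,6] N\NP   <B
      [1,5] (PP/N)\NP   >
        [1,2] "gave" : ((PP/N)\NP)/N
        [2,5] N   >
          [2,3] "built" : N/(N\S)
          [3,5] N\S   <B
            [3,4] "read" : PP\S
            [4,5] "saw" : N\PP
      [5,6] "park" : N\(PP/N)
    [6,7] "river" : N\(N\NP)

[0,1] S/N  lex  "that"
[1,2] ((PP/N)\NP)/N  lex  "gave"
[2,3] N/(N\S)  lex  "built"
[3,4] PP\S  lex  "read"
[4,5] N\PP  lex  "saw"
[3,5] N\S  <B  k=4
[2,5] N  >  k=3
[1,5] (PP/N)\NP  >  k=2
[5,6] N\(PP/N)  lex  "park"
[1,6] N\NP  <B  k=5
[6,7] N\(N\NP)  lex  "river"
[1,7] N  <  k=6
[0,7] S  >  k=1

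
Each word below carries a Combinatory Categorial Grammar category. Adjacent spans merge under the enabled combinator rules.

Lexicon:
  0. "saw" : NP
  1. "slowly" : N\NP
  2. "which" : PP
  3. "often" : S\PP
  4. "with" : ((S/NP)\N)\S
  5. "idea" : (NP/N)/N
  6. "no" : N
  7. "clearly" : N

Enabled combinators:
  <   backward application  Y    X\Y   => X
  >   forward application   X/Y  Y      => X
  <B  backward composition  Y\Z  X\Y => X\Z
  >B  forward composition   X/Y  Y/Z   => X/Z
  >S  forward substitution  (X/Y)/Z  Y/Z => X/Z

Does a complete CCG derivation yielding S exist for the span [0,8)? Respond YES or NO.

[0,8] S   >
  [0,5] S/NP   <
    [0,2] N   <
      [0,1] "saw" : NP
      [1,2] "slowly" : N\NP
    [2,5] (S/NP)\N   <
      [2,4] S   <
        [2,3] "which" : PP
        [3,4] "often" : S\PP
      [4,5] "with" : ((S/NP)\N)\S
  [5,8] NP   >
    [5,7] NP/N   >
      [5,6] "idea" : (NP/N)/N
      [6,7] "no" : N
    [7,8] "clearly" : N

YES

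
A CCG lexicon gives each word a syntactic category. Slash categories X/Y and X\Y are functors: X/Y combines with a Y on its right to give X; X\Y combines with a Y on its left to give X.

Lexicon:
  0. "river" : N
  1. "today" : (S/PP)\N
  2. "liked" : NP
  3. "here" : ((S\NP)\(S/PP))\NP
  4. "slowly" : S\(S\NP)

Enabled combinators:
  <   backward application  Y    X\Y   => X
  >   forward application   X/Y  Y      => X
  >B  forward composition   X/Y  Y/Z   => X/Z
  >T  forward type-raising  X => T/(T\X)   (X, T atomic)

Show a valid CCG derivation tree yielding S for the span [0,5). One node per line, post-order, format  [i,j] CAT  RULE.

[0,5] S   <
  [0,4] S\NP   <
    [0,2] S/PP   <
      [0,1] "river" : N
      [1,2] "today" : (S/PP)\N
    [2,4] (S\NP)\(S/PP)   <
      [2,3] "liked" : NP
      [3,4] "here" : ((S\NP)\(S/PP))\NP
  [4,5] "slowly" : S\(S\NP)

[0,1] N  lex  "river"
[1,2] (S/PP)\N  lex  "today"
[0,2] S/PP  <  k=1
[2,3] NP  lex  "liked"
[3,4] ((S\NP)\(S/PP))\NP  lex  "here"
[2,4] (S\NP)\(S/PP)  <  k=3
[0,4] S\NP  <  k=2
[4,5] S\(S\NP)  lex  "slowly"
[0,5] S  <  k=4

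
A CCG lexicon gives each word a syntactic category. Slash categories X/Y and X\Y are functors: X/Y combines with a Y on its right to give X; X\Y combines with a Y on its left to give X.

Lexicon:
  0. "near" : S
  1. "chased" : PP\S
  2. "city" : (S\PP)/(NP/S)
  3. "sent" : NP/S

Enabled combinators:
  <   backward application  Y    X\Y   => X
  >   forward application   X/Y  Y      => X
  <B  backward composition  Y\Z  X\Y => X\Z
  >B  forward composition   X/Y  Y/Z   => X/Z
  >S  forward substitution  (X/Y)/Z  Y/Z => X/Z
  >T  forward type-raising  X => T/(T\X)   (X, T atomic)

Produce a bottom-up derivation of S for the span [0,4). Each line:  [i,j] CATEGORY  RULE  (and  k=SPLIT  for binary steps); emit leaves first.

[0,1] S  lex  "near"
[1,2] PP\S  lex  "chased"
[0,2] PP  <  k=1
[2,3] (S\PP)/(NP/S)  lex  "city"
[3,4] NP/S  lex  "sent"
[2,4] S\PP  >  k=3
[0,4] S  <  k=2

[0,4] S   <
  [0,2] PP   <
    [0,1] "near" : S
    [1,2] "chased" : PP\S
  [2,4] S\PP   >
    [2,3] "city" : (S\PP)/(NP/S)
    [3,4] "sent" : NP/S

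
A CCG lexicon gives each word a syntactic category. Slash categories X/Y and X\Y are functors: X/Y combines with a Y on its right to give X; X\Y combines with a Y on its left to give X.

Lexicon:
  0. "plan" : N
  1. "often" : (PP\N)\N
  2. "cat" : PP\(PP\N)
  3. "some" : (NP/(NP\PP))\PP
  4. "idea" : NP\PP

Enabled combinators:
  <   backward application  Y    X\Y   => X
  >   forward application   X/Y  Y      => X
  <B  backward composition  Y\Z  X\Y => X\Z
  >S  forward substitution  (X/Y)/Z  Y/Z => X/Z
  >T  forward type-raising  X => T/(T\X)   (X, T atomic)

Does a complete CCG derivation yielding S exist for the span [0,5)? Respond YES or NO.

N (PP\N)\N PP\(PP\N) (NP/(NP\PP))\PP NP\PP
CKY chart[0,5] = {N/(N\NP), NP, NP/(NP\NP), PP/(PP\NP), S/(S\NP)}; S ∉ chart

NO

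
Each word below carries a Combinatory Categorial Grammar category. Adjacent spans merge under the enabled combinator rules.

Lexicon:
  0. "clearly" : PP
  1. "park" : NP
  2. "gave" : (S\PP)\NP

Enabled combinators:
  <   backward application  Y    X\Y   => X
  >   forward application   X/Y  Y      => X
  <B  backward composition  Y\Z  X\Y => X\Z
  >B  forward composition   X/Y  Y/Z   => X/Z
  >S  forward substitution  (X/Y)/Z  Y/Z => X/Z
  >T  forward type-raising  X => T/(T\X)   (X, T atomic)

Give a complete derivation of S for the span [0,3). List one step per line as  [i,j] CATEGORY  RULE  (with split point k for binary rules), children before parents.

[0,3] S   >
  [0,1] S/(S\PP)   >T
    [0,1] "clearly" : PP
  [1,3] S\PP   <
    [1,2] "park" : NP
    [2,3] "gave" : (S\PP)\NP

[0,1] PP  lex  "clearly"
[0,1] S/(S\PP)  >T
[1,2] NP  lex  "park"
[2,3] (S\PP)\NP  lex  "gave"
[1,3] S\PP  <  k=2
[0,3] S  >  k=1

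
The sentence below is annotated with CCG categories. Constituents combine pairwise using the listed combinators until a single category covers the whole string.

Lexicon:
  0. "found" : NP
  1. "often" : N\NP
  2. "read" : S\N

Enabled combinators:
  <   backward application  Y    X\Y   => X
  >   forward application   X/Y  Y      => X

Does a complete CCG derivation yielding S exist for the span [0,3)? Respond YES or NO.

[0,3] S   <
  [0,2] N   <
    [0,1] "found" : NP
    [1,2] "often" : N\NP
  [2,3] "read" : S\N

YES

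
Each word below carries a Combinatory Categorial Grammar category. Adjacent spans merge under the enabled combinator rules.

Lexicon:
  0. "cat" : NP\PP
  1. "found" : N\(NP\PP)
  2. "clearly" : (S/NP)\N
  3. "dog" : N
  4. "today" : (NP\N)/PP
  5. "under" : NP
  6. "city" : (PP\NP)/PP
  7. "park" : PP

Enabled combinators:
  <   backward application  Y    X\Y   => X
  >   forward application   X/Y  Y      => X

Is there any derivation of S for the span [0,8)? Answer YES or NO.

[0,8] S   >
  [0,3] S/NP   <
    [0,2] N   <
      [0,1] "cat" : NP\PP
      [1,2] "found" : N\(NP\PP)
    [2,3] "clearly" : (S/NP)\N
  [3,8] NP   <
    [3,4] "dog" : N
    [4,8] NP\N   >
      [4,5] "today" : (NP\N)/PP
      [5,8] PP   <
        [5,6] "under" : NP
        [6,8] PP\NP   >
          [6,7] "city" : (PP\NP)/PP
          [7,8] "park" : PP

YES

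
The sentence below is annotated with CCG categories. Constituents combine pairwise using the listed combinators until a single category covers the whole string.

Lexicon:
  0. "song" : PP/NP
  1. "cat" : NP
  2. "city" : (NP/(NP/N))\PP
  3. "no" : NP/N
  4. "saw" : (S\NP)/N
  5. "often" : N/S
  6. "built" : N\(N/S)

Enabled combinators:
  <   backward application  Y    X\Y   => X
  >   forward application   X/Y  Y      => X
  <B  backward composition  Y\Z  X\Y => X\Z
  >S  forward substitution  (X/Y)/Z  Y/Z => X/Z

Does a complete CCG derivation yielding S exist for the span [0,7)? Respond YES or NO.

[0,7] S   <
  [0,4] NP   >
    [0,3] NP/(NP/N)   <
      [0,2] PP   >
        [0,1] "song" : PP/NP
        [1,2] "cat" : NP
      [2,3] "city" : (NP/(NP/N))\PP
    [3,4] "no" : NP/N
  [4,7] S\NP   >
    [4,5] "saw" : (S\NP)/N
    [5,7] N   <
      [5,6] "often" : N/S
      [6,7] "built" : N\(N/S)

YES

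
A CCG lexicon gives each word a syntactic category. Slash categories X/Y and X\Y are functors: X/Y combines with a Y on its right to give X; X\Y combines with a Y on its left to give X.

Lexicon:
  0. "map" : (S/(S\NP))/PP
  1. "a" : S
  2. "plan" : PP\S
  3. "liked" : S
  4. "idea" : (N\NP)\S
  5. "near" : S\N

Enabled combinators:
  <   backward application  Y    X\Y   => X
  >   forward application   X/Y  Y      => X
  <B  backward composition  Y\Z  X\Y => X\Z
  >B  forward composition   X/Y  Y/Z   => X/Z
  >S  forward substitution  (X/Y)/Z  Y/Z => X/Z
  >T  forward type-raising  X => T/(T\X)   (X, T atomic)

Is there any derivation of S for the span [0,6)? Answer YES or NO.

[0,6] S   >
  [0,3] S/(S\NP)   >
    [0,1] "map" : (S/(S\NP))/PP
    [1,3] PP   >
      [1,2] PP/(PP\S)   >T
        [1,2] "a" : S
      [2,3] "plan" : PP\S
  [3,6] S\NP   <B
    [3,5] N\NP   <
      [3,4] "liked" : S
      [4,5] "idea" : (N\NP)\S
    [5,6] "near" : S\N

YES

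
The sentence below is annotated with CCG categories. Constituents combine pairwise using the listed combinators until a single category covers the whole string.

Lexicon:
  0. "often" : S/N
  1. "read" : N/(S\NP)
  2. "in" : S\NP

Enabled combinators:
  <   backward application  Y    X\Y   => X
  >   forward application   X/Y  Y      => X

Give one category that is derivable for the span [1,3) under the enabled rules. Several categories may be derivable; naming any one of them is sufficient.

N

[0,3] S   >
  [0,1] "often" : S/N
  [1,3] N   >
    [1,2] "read" : N/(S\NP)
    [2,3] "in" : S\NP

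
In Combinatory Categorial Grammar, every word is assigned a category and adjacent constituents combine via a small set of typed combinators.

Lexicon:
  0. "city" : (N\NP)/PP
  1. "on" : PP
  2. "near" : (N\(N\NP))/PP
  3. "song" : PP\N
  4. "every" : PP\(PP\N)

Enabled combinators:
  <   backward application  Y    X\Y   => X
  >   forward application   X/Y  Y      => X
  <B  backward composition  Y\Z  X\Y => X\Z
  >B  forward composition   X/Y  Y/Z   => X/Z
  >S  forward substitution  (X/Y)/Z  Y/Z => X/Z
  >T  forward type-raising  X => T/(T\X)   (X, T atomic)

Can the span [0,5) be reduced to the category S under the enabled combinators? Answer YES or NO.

NO

(N\NP)/PP PP (N\(N\NP))/PP PP\N PP\(PP\N)
CKY chart[0,5] = {N, N/(N\N), NP/(NP\N), PP/(PP\N), S/(S\N)}; S ∉ chart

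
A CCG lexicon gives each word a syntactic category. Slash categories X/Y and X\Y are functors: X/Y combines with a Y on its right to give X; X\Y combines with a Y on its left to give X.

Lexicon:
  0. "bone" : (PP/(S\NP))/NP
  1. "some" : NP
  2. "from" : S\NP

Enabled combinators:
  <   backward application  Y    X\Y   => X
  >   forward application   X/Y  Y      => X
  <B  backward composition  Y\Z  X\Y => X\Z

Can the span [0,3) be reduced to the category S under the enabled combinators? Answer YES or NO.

(PP/(S\NP))/NP NP S\NP
CKY chart[0,3] = {PP}; S ∉ chart

NO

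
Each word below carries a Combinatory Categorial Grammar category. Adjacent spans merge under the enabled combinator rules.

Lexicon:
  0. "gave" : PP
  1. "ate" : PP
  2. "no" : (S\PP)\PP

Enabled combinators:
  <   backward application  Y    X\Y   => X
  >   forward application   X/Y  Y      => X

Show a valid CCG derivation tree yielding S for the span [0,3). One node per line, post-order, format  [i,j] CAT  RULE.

[0,1] PP  lex  "gave"
[1,2] PP  lex  "ate"
[2,3] (S\PP)\PP  lex  "no"
[1,3] S\PP  <  k=2
[0,3] S  <  k=1

[0,3] S   <
  [0,1] "gave" : PP
  [1,3] S\PP   <
    [1,2] "ate" : PP
    [2,3] "no" : (S\PP)\PP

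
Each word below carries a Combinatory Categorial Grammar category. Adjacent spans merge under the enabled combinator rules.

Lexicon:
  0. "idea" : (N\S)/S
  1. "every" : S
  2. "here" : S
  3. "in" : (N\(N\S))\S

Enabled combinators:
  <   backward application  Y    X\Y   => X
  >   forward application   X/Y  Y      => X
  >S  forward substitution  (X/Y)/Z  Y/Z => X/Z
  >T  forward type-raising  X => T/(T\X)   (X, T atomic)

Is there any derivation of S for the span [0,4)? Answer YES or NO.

NO

(N\S)/S S S (N\(N\S))\S
CKY chart[0,4] = {N, N/(N\N), NP/(NP\N), PP/(PP\N), S/(S\N)}; S ∉ chart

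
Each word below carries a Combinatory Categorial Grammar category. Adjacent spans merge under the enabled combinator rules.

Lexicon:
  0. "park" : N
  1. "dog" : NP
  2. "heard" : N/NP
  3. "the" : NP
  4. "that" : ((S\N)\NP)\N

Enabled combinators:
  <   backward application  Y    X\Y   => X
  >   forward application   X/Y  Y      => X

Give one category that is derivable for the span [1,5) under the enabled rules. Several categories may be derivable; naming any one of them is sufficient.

S\N

[0,5] S   <
  [0,1] "park" : N
  [1,5] S\N   <
    [1,2] "dog" : NP
    [2,5] (S\N)\NP   <
      [2,4] N   >
        [2,3] "heard" : N/NP
        [3,4] "the" : NP
      [4,5] "that" : ((S\N)\NP)\N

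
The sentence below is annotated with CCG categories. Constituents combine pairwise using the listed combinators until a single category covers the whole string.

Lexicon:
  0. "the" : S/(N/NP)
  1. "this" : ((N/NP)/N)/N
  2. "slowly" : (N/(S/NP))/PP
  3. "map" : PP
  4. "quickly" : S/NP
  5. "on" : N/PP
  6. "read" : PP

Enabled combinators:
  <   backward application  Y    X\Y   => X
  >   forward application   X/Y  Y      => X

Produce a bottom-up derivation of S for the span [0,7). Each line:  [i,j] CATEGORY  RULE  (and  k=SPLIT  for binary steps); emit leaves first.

[0,1] S/(N/NP)  lex  "the"
[1,2] ((N/NP)/N)/N  lex  "this"
[2,3] (N/(S/NP))/PP  lex  "slowly"
[3,4] PP  lex  "map"
[2,4] N/(S/NP)  >  k=3
[4,5] S/NP  lex  "quickly"
[2,5] N  >  k=4
[1,5] (N/NP)/N  >  k=2
[5,6] N/PP  lex  "on"
[6,7] PP  lex  "read"
[5,7] N  >  k=6
[1,7] N/NP  >  k=5
[0,7] S  >  k=1

[0,7] S   >
  [0,1] "the" : S/(N/NP)
  [1,7] N/NP   >
    [1,5] (N/NP)/N   >
      [1,2] "this" : ((N/NP)/N)/N
      [2,5] N   >
        [2,4] N/(S/NP)   >
          [2,3] "slowly" : (N/(S/NP))/PP
          [3,4] "map" : PP
        [4,5] "quickly" : S/NP
    [5,7] N   >
      [5,6] "on" : N/PP
      [6,7] "read" : PP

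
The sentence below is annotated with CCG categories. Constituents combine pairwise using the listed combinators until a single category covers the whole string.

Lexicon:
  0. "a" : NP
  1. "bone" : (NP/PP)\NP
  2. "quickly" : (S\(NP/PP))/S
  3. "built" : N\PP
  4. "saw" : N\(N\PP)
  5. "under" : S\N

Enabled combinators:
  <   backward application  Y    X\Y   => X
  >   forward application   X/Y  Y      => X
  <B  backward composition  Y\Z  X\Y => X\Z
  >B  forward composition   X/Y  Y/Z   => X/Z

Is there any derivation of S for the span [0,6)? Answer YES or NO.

[0,6] S   <
  [0,2] NP/PP   <
    [0,1] "a" : NP
    [1,2] "bone" : (NP/PP)\NP
  [2,6] S\(NP/PP)   >
    [2,3] "quickly" : (S\(NP/PP))/S
    [3,6] S   <
      [3,5] N   <
        [3,4] "built" : N\PP
        [4,5] "saw" : N\(N\PP)
      [5,6] "under" : S\N

YES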